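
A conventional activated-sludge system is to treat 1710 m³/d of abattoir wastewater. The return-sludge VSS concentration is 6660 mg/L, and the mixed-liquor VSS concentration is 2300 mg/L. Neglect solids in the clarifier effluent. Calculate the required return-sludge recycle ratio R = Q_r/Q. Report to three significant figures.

R ≈ 0.528

R = Q_r/Q = X/(X_r − X) = 2300 / (6660 − 2300) = 0.5275.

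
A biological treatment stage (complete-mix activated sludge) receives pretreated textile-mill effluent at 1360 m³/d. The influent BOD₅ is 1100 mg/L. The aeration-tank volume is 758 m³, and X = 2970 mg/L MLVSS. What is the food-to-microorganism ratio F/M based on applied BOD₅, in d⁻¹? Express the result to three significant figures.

F/M ≈ 0.665 d⁻¹

F/M = Q·S₀ / (V·X) = 1360 × 1100 / (758.0 × 2970) = 0.6645 g BOD₅·(g VSS·d)⁻¹.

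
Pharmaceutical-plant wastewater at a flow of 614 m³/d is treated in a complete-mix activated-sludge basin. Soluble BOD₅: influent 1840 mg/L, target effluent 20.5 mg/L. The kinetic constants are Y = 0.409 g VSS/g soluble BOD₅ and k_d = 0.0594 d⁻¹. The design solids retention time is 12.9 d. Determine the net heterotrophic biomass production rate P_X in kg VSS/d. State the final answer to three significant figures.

Correct the yield for decay: Y_obs = Y/(1 + k_d θ_c) = 0.409 / (1 + 0.0594 × 12.9) = 0.409 / 1.766 = 0.2316.
Substrate removed = Q·(S₀ − S) = 614 m³/d × (1840 − 20.5) g/m³ = 1.12×10^6 g/d = 1117 kg/d.
Biomass produced: P_X = Y_obs·Q·ΔS = 0.2316 × 1117 ≈ 258.7 kg VSS/d.

P_X ≈ 259 kg VSS/d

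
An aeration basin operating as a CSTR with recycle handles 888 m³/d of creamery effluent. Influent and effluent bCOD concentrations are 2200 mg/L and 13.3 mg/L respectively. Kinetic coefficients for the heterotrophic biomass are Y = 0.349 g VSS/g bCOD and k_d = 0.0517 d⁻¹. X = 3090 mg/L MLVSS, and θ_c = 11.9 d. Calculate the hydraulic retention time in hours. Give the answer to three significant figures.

Steady-state biomass mass balance: V·X·(1 + k_d·θ_c) = Y·Q·(S₀ − S)·θ_c, so V = 0.349 × 888 × (2200 − 13.3) × 11.9 / [3090 × (1 + 0.0517 × 11.9)] = 8.06×10^6 / 4991 = 1616 m³.
HRT = V/Q = 1616 m³ / 888 m³·d⁻¹ = 1.820 d × 24 = 43.67 h.

τ ≈ 43.7 h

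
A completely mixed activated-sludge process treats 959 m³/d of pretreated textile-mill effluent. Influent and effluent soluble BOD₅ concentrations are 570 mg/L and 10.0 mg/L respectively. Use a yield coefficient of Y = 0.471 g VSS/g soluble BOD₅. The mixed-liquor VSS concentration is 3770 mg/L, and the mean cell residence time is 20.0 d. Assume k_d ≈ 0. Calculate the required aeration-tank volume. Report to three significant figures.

With k_d = 0 the design equation reduces to V = Y Q (S₀−S) θ_c / X = 0.471 × 959 × (570 − 10.0) × 20.0 / 3770 = 1342 m³.

V ≈ 1340 m³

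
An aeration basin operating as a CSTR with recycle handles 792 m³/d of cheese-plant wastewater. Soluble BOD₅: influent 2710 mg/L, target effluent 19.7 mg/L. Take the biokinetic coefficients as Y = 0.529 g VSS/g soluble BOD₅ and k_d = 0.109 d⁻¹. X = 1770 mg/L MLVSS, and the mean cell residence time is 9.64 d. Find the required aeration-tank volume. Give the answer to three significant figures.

Rearranging the biomass balance for a CMAS with decay, V = Y·Q·ΔS·θ_c / [X·(1+k_d θ_c)] = 0.529 × 792 × (2710 − 19.7) × 9.64 / [1770 × (1 + 0.109 × 9.64)] = 1.09×10^7 / 3630 = 2993 m³.

V ≈ 2990 m³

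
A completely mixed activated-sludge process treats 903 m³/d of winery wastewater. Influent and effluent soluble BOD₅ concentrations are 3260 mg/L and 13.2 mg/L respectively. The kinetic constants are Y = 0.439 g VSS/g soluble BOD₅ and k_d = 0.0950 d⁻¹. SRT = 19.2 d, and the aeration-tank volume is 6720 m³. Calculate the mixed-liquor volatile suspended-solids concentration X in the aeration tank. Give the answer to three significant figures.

From V·X·(1 + k_d·θ_c) = Y·Q·(S₀ − S)·θ_c: X = 0.439 × 903 × (3260 − 13.2) × 19.2 / [6720 × (1 + 0.0950 × 19.2)] = 1302 mg/L.

X ≈ 1300 mg/L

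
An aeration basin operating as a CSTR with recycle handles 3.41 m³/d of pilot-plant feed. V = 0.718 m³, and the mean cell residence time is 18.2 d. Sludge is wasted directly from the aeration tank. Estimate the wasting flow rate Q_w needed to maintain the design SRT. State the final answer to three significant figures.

Wasting from the aeration tank: Q_w = V / θ_c = 0.7180 / 18.2 = 0.03945 m³/d.

Q_w ≈ 0.0395 m³/d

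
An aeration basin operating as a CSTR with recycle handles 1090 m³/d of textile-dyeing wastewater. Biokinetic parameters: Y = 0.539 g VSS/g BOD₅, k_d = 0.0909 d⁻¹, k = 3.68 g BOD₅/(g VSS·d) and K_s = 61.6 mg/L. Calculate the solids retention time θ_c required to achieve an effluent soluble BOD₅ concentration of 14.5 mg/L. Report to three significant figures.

From 1/θ_c = Y·k·S/(K_s + S) − k_d: Y·k·S/(K_s+S) = 0.539 × 3.68 × 14.5 / (61.6 + 14.5) = 0.3779 d⁻¹.
1/θ_c = 0.3779 − 0.0909 = 0.2870 d⁻¹, so θ_c = 3.484 d.

θ_c ≈ 3.48 d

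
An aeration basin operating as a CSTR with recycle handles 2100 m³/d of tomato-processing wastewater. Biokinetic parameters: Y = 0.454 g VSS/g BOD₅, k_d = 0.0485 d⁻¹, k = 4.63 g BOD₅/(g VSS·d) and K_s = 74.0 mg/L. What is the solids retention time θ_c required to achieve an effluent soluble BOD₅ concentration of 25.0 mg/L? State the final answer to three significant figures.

At the target effluent, Y k S/(K_s+S) = 0.454×4.63×25.0/99.00 = 0.5308 d⁻¹.
1/θ_c = 0.5308 − 0.0485 = 0.4823 d⁻¹, so θ_c = 2.073 d.

θ_c ≈ 2.07 d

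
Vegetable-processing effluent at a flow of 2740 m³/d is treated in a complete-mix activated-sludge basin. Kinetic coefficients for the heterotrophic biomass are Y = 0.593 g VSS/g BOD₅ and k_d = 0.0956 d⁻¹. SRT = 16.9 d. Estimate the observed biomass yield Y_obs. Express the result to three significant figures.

Y_obs ≈ 0.227 g VSS/g BOD₅

Observed yield with endogenous decay: Y_obs = Y / (1 + k_d·θ_c) = 0.593 / (1 + 0.0956 × 16.9) = 0.593 / 2.616 = 0.2267 g VSS/g BOD₅.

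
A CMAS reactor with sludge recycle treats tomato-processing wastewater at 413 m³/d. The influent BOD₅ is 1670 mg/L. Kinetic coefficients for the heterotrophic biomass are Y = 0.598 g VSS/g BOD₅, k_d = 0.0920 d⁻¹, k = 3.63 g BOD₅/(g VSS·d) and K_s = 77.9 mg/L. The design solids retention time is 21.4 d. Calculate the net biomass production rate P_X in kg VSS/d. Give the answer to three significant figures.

P_X ≈ 138 kg VSS/d

Effluent substrate depends only on kinetics and SRT: S = K_s(1 + k_d θ_c) / [θ_c(Yk − k_d) − 1] = 77.9 × (1 + 0.0920 × 21.4) / [21.4 × (0.598 × 3.63 − 0.0920) − 1] = 231.3 / 43.49 = 5.318 mg/L.
Correct the yield for decay: Y_obs = Y/(1 + k_d θ_c) = 0.598 / (1 + 0.0920 × 21.4) = 0.598 / 2.969 = 0.2014.
ΔS = 1670 − 5.32 = 1665 mg/L, so the substrate removal rate is 413 × 1665/1000 = 687.5 kg BOD₅/d.
Biomass produced: P_X = Y_obs·Q·ΔS = 0.2014 × 687.5 ≈ 138.5 kg VSS/d.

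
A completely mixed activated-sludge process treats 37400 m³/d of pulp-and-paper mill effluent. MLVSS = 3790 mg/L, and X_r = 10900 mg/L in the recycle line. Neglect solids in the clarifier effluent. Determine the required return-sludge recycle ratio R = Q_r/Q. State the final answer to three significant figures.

R ≈ 0.533

R = Q_r/Q = X/(X_r − X) = 3790 / (10900 − 3790) = 0.5331.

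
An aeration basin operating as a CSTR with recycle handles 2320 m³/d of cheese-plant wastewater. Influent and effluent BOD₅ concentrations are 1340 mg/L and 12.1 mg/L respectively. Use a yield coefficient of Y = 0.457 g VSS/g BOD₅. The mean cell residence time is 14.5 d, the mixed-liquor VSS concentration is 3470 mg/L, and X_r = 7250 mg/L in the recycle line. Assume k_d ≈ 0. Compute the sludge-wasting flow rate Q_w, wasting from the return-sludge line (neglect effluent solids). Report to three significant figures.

Q_w ≈ 194 m³/d

Biomass mass balance (decay neglected): V·X = Y·Q·(S₀ − S)·θ_c, so V = 0.457 × 2320 × (1340 − 12.1) × 14.5 / 3470 = 5883 m³.
θ_c = V·X/(Q_w·X_r) when wasting from the recycle, so Q_w = V·X/(θ_c·X_r) = 5883 × 3470 / (14.5 × 7250) = 194.2 m³/d.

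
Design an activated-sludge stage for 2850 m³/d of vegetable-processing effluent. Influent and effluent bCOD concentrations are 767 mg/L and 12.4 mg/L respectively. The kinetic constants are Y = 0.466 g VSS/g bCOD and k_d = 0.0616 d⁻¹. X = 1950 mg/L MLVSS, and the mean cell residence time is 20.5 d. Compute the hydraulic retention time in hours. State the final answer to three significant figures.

τ ≈ 39.2 h

From the SRT design equation V = Y Q (S₀−S) θ_c / [X (1 + k_d θ_c)] = 0.466 × 2850 × (767 − 12.4) × 20.5 / [1950 × (1 + 0.0616 × 20.5)] = 2.05×10^7 / 4412 = 4656 m³.
HRT = V/Q = 4656 m³ / 2850 m³·d⁻¹ = 1.634 d × 24 = 39.21 h.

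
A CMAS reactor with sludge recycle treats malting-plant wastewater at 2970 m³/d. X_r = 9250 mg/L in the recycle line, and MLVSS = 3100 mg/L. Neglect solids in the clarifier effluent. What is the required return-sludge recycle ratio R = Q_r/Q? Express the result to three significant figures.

Mass balance around the secondary clarifier (neglecting effluent solids): R = X / (X_r − X) = 3100 / (9250 − 3100) = 0.5041.

R ≈ 0.504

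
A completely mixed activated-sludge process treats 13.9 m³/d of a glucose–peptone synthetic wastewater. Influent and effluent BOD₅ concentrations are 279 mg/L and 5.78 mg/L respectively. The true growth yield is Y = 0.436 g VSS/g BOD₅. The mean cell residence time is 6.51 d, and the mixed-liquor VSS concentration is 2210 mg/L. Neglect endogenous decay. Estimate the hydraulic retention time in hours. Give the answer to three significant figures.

With k_d = 0 the design equation reduces to V = Y Q (S₀−S) θ_c / X = 0.436 × 13.9 × (279 − 5.78) × 6.51 / 2210 = 4.878 m³.
Hydraulic retention time τ = V/Q = 4.878 / 13.9 = 0.3509 d = 8.422 h.

τ ≈ 8.42 h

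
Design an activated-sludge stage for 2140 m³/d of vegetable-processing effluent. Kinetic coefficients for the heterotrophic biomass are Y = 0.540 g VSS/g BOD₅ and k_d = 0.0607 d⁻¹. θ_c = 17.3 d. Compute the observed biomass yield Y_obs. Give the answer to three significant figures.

Y_obs ≈ 0.263 g VSS/g BOD₅

Y_obs = Y / (1 + k_d θ_c) = 0.540 / (1 + 0.0607 × 17.3) = 0.540 / 2.050 = 0.2634.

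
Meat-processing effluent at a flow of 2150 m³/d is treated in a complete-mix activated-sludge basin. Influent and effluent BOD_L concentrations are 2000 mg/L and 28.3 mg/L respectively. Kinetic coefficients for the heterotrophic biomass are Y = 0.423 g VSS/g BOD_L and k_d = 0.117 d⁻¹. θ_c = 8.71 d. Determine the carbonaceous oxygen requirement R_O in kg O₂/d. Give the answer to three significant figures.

The observed yield is Y_obs = Y/(1 + k_d·θ_c) = 0.423 / (1 + 0.117 × 8.71) = 0.423 / 2.019 = 0.2095 g VSS per g BOD_L removed.
Q·(S₀ − S) = 2150 × (2000 − 28.3) × 10⁻³ = 4239 kg/d removed.
Net sludge production P_X = 0.2095 × 4239 = 888.1 kg VSS/d.
Carbonaceous O₂ demand = substrate oxidised − cell-mass equivalent = 4239 − 1.42 × 888.1 = 2978 kg O₂/d.

R_O ≈ 2980 kg O₂/d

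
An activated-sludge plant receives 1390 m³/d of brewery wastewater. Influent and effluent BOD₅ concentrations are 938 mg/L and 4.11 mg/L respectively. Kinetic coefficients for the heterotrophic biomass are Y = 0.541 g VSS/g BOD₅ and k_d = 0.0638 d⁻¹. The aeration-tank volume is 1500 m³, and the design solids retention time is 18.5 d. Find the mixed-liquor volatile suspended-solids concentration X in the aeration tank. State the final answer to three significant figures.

From V·X·(1 + k_d·θ_c) = Y·Q·(S₀ − S)·θ_c: X = 0.541 × 1390 × (938 − 4.11) × 18.5 / [1500 × (1 + 0.0638 × 18.5)] = 3973 mg/L.

X ≈ 3970 mg/L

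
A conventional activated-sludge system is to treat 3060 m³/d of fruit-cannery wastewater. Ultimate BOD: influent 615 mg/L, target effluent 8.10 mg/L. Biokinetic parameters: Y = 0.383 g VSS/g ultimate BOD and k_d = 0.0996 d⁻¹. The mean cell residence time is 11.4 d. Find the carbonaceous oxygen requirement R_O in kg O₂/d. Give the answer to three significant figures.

R_O ≈ 1380 kg O₂/d

Y_obs = Y / (1 + k_d θ_c) = 0.383 / (1 + 0.0996 × 11.4) = 0.383 / 2.135 = 0.1794.
Q·(S₀ − S) = 3060 × (615 − 8.10) × 10⁻³ = 1857 kg/d removed.
Net sludge production P_X = 0.1794 × 1857 = 333.1 kg VSS/d.
R_O = Q·ΔS − 1.42 P_X = 1857 − 473.0 = 1384 kg O₂/d.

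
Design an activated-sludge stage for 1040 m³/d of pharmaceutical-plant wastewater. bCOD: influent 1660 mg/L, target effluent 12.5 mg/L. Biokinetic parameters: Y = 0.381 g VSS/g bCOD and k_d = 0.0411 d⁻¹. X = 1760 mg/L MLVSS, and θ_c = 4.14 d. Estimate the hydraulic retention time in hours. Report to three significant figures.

τ ≈ 30.3 h

Rearranging the biomass balance for a CMAS with decay, V = Y·Q·ΔS·θ_c / [X·(1+k_d θ_c)] = 0.381 × 1040 × (1660 − 12.5) × 4.14 / [1760 × (1 + 0.0411 × 4.14)] = 2.7×10^6 / 2059 = 1312 m³.
Hydraulic retention time τ = V/Q = 1312 / 1040 = 1.262 d = 30.28 h.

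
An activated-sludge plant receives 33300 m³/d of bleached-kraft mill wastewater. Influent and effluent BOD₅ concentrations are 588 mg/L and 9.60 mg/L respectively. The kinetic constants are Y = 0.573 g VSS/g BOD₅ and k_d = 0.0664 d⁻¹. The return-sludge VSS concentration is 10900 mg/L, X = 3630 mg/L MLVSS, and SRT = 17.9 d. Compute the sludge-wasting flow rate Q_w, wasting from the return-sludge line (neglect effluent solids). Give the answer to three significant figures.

Q_w ≈ 463 m³/d

Steady-state biomass mass balance: V·X·(1 + k_d·θ_c) = Y·Q·(S₀ − S)·θ_c, so V = 0.573 × 33300 × (588 − 9.60) × 17.9 / [3630 × (1 + 0.0664 × 17.9)] = 1.98×10^8 / 7944 = 24867 m³.
Q_w = (V·X)/(θ_c X_r) = 24867 × 3630 / (17.9 × 10900) = 462.6 m³/d.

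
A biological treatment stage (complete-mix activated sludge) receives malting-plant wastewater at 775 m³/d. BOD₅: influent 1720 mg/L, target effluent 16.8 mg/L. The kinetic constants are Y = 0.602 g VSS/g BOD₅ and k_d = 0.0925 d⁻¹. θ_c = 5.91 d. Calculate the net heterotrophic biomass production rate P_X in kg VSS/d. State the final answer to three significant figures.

P_X ≈ 514 kg VSS/d

Observed yield with endogenous decay: Y_obs = Y / (1 + k_d·θ_c) = 0.602 / (1 + 0.0925 × 5.91) = 0.602 / 1.547 = 0.3892 g VSS/g BOD₅.
Q·(S₀ − S) = 775 × (1720 − 16.8) × 10⁻³ = 1320 kg/d removed.
So the net sludge growth is P_X = 0.3892 × 1320 = 513.8 kg VSS/d.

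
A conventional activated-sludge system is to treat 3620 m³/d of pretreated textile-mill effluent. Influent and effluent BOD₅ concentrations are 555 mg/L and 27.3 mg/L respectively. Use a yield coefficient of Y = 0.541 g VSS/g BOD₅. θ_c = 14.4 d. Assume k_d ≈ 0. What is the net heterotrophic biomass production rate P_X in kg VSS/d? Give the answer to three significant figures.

With endogenous decay neglected, the observed yield equals the true yield: Y_obs = Y = 0.541 g VSS/g BOD₅.
ΔS = 555 − 27.3 = 527.7 mg/L, so the substrate removal rate is 3620 × 527.7/1000 = 1910 kg BOD₅/d.
P_X = Y_obs · Q(S₀ − S) = 0.5410 × 1910 = 1033 kg VSS/d.

P_X ≈ 1030 kg VSS/d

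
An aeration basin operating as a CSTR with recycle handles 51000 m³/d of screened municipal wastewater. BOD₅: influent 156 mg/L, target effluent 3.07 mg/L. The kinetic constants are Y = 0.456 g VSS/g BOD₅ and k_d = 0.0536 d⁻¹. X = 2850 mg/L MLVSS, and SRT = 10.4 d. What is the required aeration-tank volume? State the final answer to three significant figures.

Steady-state biomass mass balance: V·X·(1 + k_d·θ_c) = Y·Q·(S₀ − S)·θ_c, so V = 0.456 × 51000 × (156 − 3.07) × 10.4 / [2850 × (1 + 0.0536 × 10.4)] = 3.7×10^7 / 4439 = 8333 m³.

V ≈ 8330 m³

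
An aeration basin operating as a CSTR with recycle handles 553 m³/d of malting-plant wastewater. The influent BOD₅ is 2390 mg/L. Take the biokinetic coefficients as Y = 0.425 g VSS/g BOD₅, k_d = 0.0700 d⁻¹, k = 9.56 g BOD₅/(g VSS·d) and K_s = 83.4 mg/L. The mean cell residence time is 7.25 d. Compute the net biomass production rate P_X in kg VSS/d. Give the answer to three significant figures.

P_X ≈ 372 kg VSS/d

For a completely mixed reactor with recycle the Lawrence–McCarty relation gives S = K_s·(1 + k_d·θ_c) / [θ_c·(Y·k − k_d) − 1] = 83.4 × (1 + 0.0700 × 7.25) / [7.25 × (0.425 × 9.56 − 0.0700) − 1] = 125.7 / 27.95 = 4.498 mg/L.
Correct the yield for decay: Y_obs = Y/(1 + k_d θ_c) = 0.425 / (1 + 0.0700 × 7.25) = 0.425 / 1.508 = 0.2819.
Q·(S₀ − S) = 553 × (2390 − 4.50) × 10⁻³ = 1319 kg/d removed.
P_X = Y_obs · Q(S₀ − S) = 0.2819 × 1319 = 371.9 kg VSS/d.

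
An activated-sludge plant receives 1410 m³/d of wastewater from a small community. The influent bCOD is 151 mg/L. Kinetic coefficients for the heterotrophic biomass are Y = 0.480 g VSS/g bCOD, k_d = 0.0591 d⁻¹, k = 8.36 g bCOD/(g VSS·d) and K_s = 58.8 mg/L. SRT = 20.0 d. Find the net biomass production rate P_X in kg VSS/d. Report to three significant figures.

P_X ≈ 46.3 kg VSS/d

Effluent substrate depends only on kinetics and SRT: S = K_s(1 + k_d θ_c) / [θ_c(Yk − k_d) − 1] = 58.8 × (1 + 0.0591 × 20.0) / [20.0 × (0.480 × 8.36 − 0.0591) − 1] = 128.3 / 78.07 = 1.643 mg/L.
The observed yield is Y_obs = Y/(1 + k_d·θ_c) = 0.480 / (1 + 0.0591 × 20.0) = 0.480 / 2.182 = 0.2200 g VSS per g bCOD removed.
ΔS = 151 − 1.64 = 149.4 mg/L, so the substrate removal rate is 1410 × 149.4/1000 = 210.6 kg bCOD/d.
Biomass produced: P_X = Y_obs·Q·ΔS = 0.2200 × 210.6 ≈ 46.33 kg VSS/d.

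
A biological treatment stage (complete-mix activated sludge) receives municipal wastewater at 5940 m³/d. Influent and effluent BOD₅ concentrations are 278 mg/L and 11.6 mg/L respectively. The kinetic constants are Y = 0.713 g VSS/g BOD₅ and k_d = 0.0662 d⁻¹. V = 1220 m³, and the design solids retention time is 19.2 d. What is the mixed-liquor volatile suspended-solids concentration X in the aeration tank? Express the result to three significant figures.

Solving the biomass balance for X: X = Y Q (S₀−S) θ_c / [V (1+k_d θ_c)] = 0.713 × 5940 × (278 − 11.6) × 19.2 / [1220 × (1 + 0.0662 × 19.2)] = 7819 mg/L.

X ≈ 7820 mg/L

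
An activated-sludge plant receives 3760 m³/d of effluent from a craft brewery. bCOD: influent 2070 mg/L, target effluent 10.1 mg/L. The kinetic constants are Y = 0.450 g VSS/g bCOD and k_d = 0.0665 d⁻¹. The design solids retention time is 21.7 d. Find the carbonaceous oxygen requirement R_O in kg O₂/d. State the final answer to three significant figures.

R_O ≈ 5720 kg O₂/d

The observed yield is Y_obs = Y/(1 + k_d·θ_c) = 0.450 / (1 + 0.0665 × 21.7) = 0.450 / 2.443 = 0.1842 g VSS per g bCOD removed.
Q·(S₀ − S) = 3760 × (2070 − 10.1) × 10⁻³ = 7745 kg/d removed.
P_X = Y_obs·Q·(S₀ − S) = 0.1842 × 7745 = 1427 kg VSS/d.
Carbonaceous O₂ demand = substrate oxidised − cell-mass equivalent = 7745 − 1.42 × 1427 = 5719 kg O₂/d.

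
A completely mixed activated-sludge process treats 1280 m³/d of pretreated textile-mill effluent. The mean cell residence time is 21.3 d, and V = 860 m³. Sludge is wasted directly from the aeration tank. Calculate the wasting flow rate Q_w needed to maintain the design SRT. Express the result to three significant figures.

Q_w ≈ 40.4 m³/d

For wasting at MLVSS concentration, Q_w = V/θ_c = 860.0/21.3 = 40.38 m³/d.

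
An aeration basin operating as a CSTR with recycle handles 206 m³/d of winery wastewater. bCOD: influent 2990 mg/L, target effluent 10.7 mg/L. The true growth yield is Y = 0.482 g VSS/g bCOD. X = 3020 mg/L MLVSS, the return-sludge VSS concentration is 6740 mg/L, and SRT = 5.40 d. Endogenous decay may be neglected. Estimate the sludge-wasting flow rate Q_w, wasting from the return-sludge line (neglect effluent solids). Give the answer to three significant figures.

Q_w ≈ 43.9 m³/d

V·X = Y·Q·ΔS·θ_c gives V = 0.482 × 206 × (2990 − 10.7) × 5.40 / 3020 = 529.0 m³.
Q_w = (V·X)/(θ_c X_r) = 529.0 × 3020 / (5.40 × 6740) = 43.89 m³/d.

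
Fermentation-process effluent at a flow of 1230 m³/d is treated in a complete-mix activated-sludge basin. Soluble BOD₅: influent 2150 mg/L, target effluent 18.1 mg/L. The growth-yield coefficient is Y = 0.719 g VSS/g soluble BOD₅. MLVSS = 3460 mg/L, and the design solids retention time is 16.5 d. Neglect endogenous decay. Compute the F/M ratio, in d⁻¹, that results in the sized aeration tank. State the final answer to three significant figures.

F/M ≈ 0.0850 d⁻¹

With k_d = 0 the design equation reduces to V = Y Q (S₀−S) θ_c / X = 0.719 × 1230 × (2150 − 18.1) × 16.5 / 3460 = 8991 m³.
F/M = Q·S₀ / (V·X) = 1230 × 2150 / (8991 × 3460) = 0.08501 g soluble BOD₅·(g VSS·d)⁻¹.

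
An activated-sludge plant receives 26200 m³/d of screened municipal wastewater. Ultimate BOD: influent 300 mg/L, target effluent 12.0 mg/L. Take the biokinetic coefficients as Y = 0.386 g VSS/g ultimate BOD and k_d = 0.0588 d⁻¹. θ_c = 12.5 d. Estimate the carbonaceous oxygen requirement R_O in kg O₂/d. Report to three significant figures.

R_O ≈ 5160 kg O₂/d

Y_obs = Y / (1 + k_d θ_c) = 0.386 / (1 + 0.0588 × 12.5) = 0.386 / 1.735 = 0.2225.
Q·(S₀ − S) = 26200 × (300 − 12.0) × 10⁻³ = 7546 kg/d removed.
Net sludge production P_X = 0.2225 × 7546 = 1679 kg VSS/d.
R_O = Q·ΔS − 1.42 P_X = 7546 − 2384 = 5162 kg O₂/d.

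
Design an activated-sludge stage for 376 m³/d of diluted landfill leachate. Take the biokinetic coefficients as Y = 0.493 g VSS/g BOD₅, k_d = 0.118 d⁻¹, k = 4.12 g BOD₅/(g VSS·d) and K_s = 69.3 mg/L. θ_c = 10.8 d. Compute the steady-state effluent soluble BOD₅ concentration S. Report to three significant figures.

S ≈ 8.02 mg/L

For a completely mixed reactor with recycle the Lawrence–McCarty relation gives S = K_s·(1 + k_d·θ_c) / [θ_c·(Y·k − k_d) − 1] = 69.3 × (1 + 0.118 × 10.8) / [10.8 × (0.493 × 4.12 − 0.118) − 1] = 157.6 / 19.66 = 8.016 mg/L.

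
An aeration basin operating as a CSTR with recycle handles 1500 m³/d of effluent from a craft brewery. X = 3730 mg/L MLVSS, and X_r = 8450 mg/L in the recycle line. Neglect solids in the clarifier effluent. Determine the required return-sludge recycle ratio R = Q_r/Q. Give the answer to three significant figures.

R ≈ 0.790

R = Q_r/Q = X/(X_r − X) = 3730 / (8450 − 3730) = 0.7903.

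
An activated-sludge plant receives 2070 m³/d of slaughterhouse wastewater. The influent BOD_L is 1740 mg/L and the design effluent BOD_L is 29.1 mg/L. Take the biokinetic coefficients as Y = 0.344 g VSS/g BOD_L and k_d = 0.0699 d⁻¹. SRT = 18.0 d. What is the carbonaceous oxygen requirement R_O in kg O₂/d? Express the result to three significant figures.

Y_obs = Y / (1 + k_d θ_c) = 0.344 / (1 + 0.0699 × 18.0) = 0.344 / 2.258 = 0.1523.
Q·(S₀ − S) = 2070 × (1740 − 29.1) × 10⁻³ = 3542 kg/d removed.
Net sludge production P_X = 0.1523 × 3542 = 539.5 kg VSS/d.
R_O = Q·(S₀ − S) − 1.42·P_X = 3542 − 1.42 × 539.5 = 2775 kg O₂/d.

R_O ≈ 2780 kg O₂/d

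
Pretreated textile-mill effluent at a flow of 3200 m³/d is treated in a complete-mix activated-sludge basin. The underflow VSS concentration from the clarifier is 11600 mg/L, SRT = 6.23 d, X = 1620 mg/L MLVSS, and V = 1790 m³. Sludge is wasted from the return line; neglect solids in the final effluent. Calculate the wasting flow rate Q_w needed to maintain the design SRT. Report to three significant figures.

Wasting from the return line (neglecting effluent solids): Q_w = V·X / (θ_c·X_r) = 1790 × 1620 / (6.23 × 11600) = 40.13 m³/d.

Q_w ≈ 40.1 m³/d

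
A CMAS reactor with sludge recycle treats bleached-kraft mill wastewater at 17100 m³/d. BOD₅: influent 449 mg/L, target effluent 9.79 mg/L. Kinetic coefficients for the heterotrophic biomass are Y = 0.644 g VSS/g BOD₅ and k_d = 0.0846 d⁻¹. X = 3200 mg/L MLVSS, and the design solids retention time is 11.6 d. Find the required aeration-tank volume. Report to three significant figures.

V ≈ 8850 m³

Steady-state biomass mass balance: V·X·(1 + k_d·θ_c) = Y·Q·(S₀ − S)·θ_c, so V = 0.644 × 17100 × (449 − 9.79) × 11.6 / [3200 × (1 + 0.0846 × 11.6)] = 5.61×10^7 / 6340 = 8849 m³.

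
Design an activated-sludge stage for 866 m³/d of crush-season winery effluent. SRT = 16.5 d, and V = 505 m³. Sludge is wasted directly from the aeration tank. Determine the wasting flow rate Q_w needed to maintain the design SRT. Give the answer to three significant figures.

Q_w ≈ 30.6 m³/d

With mixed-liquor wasting, θ_c = V/Q_w, so Q_w = V/θ_c = 505.0/16.5 = 30.61 m³/d.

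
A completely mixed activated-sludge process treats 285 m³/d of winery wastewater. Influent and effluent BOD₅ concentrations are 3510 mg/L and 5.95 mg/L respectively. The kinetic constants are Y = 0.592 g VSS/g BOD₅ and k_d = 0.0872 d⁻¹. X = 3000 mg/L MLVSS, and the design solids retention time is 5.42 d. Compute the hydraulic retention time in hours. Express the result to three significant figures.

τ ≈ 61.1 h

Rearranging the biomass balance for a CMAS with decay, V = Y·Q·ΔS·θ_c / [X·(1+k_d θ_c)] = 0.592 × 285 × (3510 − 5.95) × 5.42 / [3000 × (1 + 0.0872 × 5.42)] = 3.2×10^6 / 4418 = 725.3 m³.
HRT = V/Q = 725.3 m³ / 285 m³·d⁻¹ = 2.545 d × 24 = 61.08 h.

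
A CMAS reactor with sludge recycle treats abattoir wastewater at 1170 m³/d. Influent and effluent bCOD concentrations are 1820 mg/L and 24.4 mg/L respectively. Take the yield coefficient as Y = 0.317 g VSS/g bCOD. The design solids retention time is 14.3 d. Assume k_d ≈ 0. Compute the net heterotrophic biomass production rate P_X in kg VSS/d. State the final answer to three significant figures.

P_X ≈ 666 kg VSS/d

No decay correction is needed, so Y_obs = Y = 0.317.
Q·(S₀ − S) = 1170 × (1820 − 24.4) × 10⁻³ = 2101 kg/d removed.
P_X = Y_obs · Q(S₀ − S) = 0.3170 × 2101 = 666.0 kg VSS/d.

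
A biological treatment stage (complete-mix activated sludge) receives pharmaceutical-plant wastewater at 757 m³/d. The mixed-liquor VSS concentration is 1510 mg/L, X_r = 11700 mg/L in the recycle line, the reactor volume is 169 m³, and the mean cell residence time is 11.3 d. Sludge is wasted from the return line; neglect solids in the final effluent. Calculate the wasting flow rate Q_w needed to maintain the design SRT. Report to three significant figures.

Q_w = (V·X)/(θ_c X_r) = 169.0 × 1510 / (11.3 × 11700) = 1.930 m³/d.

Q_w ≈ 1.93 m³/d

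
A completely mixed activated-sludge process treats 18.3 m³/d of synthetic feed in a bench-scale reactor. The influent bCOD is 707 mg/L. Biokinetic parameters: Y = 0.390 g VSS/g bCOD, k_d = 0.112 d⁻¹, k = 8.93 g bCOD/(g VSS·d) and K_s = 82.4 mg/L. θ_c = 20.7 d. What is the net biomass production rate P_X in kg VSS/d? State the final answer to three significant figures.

From the Monod/SRT balance for a CMAS, S = K_s·(1+k_d θ_c)/[θ_c·(Y k − k_d) − 1] = 82.4 × (1 + 0.112 × 20.7) / [20.7 × (0.390 × 8.93 − 0.112) − 1] = 273.4 / 68.77 = 3.976 mg/L.
Y_obs = Y / (1 + k_d θ_c) = 0.390 / (1 + 0.112 × 20.7) = 0.390 / 3.318 = 0.1175.
ΔS = 707 − 3.98 = 703.0 mg/L, so the substrate removal rate is 18.3 × 703.0/1000 = 12.87 kg bCOD/d.
P_X = Y_obs · Q(S₀ − S) = 0.1175 × 12.87 = 1.512 kg VSS/d.

P_X ≈ 1.51 kg VSS/d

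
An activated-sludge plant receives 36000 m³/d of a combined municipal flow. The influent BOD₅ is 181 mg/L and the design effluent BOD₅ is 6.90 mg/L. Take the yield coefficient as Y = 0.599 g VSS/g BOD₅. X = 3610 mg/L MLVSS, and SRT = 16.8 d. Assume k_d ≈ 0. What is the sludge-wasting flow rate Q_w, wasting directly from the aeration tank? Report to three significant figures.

With k_d = 0 the design equation reduces to V = Y Q (S₀−S) θ_c / X = 0.599 × 36000 × (181 − 6.90) × 16.8 / 3610 = 17471 m³.
With mixed-liquor wasting, θ_c = V/Q_w, so Q_w = V/θ_c = 17471/16.8 = 1040 m³/d.

Q_w ≈ 1040 m³/d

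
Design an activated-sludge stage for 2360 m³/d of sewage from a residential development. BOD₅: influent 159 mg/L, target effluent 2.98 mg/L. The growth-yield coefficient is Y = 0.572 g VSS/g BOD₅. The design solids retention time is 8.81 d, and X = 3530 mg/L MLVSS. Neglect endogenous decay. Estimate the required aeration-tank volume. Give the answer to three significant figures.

V·X = Y·Q·ΔS·θ_c gives V = 0.572 × 2360 × (159 − 2.98) × 8.81 / 3530 = 525.6 m³.

V ≈ 526 m³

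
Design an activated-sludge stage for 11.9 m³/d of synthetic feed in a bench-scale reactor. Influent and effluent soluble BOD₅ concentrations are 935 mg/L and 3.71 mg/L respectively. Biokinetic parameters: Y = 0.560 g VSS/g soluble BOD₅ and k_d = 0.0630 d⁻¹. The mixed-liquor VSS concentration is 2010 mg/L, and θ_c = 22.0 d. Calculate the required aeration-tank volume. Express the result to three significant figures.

V ≈ 28.5 m³

From the SRT design equation V = Y Q (S₀−S) θ_c / [X (1 + k_d θ_c)] = 0.560 × 11.9 × (935 − 3.71) × 22.0 / [2010 × (1 + 0.0630 × 22.0)] = 1.37×10^5 / 4796 = 28.47 m³.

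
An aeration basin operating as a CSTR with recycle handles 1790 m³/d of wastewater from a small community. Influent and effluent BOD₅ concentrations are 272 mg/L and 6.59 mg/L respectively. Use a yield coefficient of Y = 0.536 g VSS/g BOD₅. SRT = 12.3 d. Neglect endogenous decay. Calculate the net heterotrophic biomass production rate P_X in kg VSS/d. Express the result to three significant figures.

P_X ≈ 255 kg VSS/d

Since k_d ≈ 0, Y_obs = Y = 0.536 g VSS/g BOD₅.
Q·(S₀ − S) = 1790 × (272 − 6.59) × 10⁻³ = 475.1 kg/d removed.
Net biomass production P_X = Y_obs × Q·(S₀ − S) = 0.5360 × 475.1 = 254.6 kg VSS/d.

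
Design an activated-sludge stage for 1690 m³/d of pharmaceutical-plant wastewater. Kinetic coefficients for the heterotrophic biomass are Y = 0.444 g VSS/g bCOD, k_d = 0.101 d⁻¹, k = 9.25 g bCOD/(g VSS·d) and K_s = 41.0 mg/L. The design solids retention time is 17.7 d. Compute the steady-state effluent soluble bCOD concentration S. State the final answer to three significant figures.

Effluent substrate depends only on kinetics and SRT: S = K_s(1 + k_d θ_c) / [θ_c(Yk − k_d) − 1] = 41.0 × (1 + 0.101 × 17.7) / [17.7 × (0.444 × 9.25 − 0.101) − 1] = 114.3 / 69.91 = 1.635 mg/L.

S ≈ 1.63 mg/L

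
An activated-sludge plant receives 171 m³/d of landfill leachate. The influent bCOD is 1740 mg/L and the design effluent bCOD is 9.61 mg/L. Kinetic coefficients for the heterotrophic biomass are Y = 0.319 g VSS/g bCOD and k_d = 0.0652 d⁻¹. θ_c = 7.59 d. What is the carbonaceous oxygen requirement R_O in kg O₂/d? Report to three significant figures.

R_O ≈ 206 kg O₂/d

The observed yield is Y_obs = Y/(1 + k_d·θ_c) = 0.319 / (1 + 0.0652 × 7.59) = 0.319 / 1.495 = 0.2134 g VSS per g bCOD removed.
ΔS = 1740 − 9.61 = 1730 mg/L, so the substrate removal rate is 171 × 1730/1000 = 295.9 kg bCOD/d.
P_X = Y_obs·Q·(S₀ − S) = 0.2134 × 295.9 = 63.14 kg VSS/d.
R_O = Q·(S₀ − S) − 1.42·P_X = 295.9 − 1.42 × 63.14 = 206.2 kg O₂/d.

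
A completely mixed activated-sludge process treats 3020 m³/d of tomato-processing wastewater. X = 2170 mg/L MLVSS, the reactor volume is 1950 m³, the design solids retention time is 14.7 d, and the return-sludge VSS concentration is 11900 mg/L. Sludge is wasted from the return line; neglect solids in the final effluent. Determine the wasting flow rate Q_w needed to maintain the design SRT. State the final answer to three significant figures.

Q_w ≈ 24.2 m³/d

Q_w = (V·X)/(θ_c X_r) = 1950 × 2170 / (14.7 × 11900) = 24.19 m³/d.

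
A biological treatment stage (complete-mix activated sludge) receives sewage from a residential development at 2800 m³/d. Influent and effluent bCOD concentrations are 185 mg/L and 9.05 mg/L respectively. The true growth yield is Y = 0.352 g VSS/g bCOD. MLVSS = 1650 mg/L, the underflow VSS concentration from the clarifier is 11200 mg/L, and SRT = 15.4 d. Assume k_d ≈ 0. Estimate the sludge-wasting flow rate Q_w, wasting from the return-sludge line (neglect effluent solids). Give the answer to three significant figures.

With k_d = 0 the design equation reduces to V = Y Q (S₀−S) θ_c / X = 0.352 × 2800 × (185 − 9.05) × 15.4 / 1650 = 1619 m³.
Q_w = (V·X)/(θ_c X_r) = 1619 × 1650 / (15.4 × 11200) = 15.48 m³/d.

Q_w ≈ 15.5 m³/d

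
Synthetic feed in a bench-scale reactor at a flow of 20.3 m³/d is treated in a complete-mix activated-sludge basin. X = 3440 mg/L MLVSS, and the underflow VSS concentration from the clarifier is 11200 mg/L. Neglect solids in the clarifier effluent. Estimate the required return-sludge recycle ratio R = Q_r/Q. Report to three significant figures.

R ≈ 0.443

Mass balance around the secondary clarifier (neglecting effluent solids): R = X / (X_r − X) = 3440 / (11200 − 3440) = 0.4433.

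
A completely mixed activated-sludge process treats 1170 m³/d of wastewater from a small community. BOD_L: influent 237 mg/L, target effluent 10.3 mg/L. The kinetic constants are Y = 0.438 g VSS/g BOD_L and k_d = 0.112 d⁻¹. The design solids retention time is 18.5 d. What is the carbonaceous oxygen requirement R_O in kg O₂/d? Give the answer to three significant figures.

R_O ≈ 212 kg O₂/d

Observed yield with endogenous decay: Y_obs = Y / (1 + k_d·θ_c) = 0.438 / (1 + 0.112 × 18.5) = 0.438 / 3.072 = 0.1426 g VSS/g BOD_L.
ΔS = 237 − 10.3 = 226.7 mg/L, so the substrate removal rate is 1170 × 226.7/1000 = 265.2 kg BOD_L/d.
Net sludge production P_X = 0.1426 × 265.2 = 37.82 kg VSS/d.
Carbonaceous O₂ demand = substrate oxidised − cell-mass equivalent = 265.2 − 1.42 × 37.82 = 211.5 kg O₂/d.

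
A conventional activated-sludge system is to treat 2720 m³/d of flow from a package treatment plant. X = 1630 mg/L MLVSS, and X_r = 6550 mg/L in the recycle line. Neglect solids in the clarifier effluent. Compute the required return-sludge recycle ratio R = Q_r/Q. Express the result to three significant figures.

R ≈ 0.331

Solids balance on the clarifier gives (1+R)X = R·X_r, so R = X/(X_r − X) = 1630 / (6550 − 1630) = 0.3313.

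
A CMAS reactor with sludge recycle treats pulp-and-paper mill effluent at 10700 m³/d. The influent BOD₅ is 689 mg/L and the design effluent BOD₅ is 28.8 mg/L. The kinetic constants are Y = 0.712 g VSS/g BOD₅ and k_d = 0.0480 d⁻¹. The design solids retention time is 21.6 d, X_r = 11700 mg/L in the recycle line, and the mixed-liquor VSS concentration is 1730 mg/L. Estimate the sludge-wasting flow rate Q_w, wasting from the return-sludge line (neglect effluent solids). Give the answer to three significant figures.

Q_w ≈ 211 m³/d

Steady-state biomass mass balance: V·X·(1 + k_d·θ_c) = Y·Q·(S₀ − S)·θ_c, so V = 0.712 × 10700 × (689 − 28.8) × 21.6 / [1730 × (1 + 0.0480 × 21.6)] = 1.09×10^8 / 3524 = 30832 m³.
Wasting from the return line (neglecting effluent solids): Q_w = V·X / (θ_c·X_r) = 30832 × 1730 / (21.6 × 11700) = 211.1 m³/d.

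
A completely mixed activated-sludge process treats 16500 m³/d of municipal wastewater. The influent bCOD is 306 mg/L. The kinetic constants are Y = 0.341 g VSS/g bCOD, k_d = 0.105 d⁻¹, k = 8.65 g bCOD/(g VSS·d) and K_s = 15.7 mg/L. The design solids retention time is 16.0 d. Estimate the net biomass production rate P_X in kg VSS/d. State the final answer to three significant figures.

For a completely mixed reactor with recycle the Lawrence–McCarty relation gives S = K_s·(1 + k_d·θ_c) / [θ_c·(Y·k − k_d) − 1] = 15.7 × (1 + 0.105 × 16.0) / [16.0 × (0.341 × 8.65 − 0.105) − 1] = 42.08 / 44.51 = 0.9452 mg/L.
Observed yield with endogenous decay: Y_obs = Y / (1 + k_d·θ_c) = 0.341 / (1 + 0.105 × 16.0) = 0.341 / 2.680 = 0.1272 g VSS/g bCOD.
ΔS = 306 − 0.945 = 305.1 mg/L, so the substrate removal rate is 16500 × 305.1/1000 = 5033 kg bCOD/d.
Net biomass production P_X = Y_obs × Q·(S₀ − S) = 0.1272 × 5033 = 640.4 kg VSS/d.

P_X ≈ 640 kg VSS/d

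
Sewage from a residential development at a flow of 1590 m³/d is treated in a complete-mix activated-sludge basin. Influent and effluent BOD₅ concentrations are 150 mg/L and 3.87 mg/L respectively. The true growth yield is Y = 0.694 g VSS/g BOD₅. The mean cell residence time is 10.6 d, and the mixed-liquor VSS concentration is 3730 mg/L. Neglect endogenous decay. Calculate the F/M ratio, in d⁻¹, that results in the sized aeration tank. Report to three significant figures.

Biomass mass balance (decay neglected): V·X = Y·Q·(S₀ − S)·θ_c, so V = 0.694 × 1590 × (150 − 3.87) × 10.6 / 3730 = 458.2 m³.
Food-to-microorganism ratio F/M = Q S₀ / (V X) = 1590 × 150 / (458.2 × 3730) = 0.1395 d⁻¹.

F/M ≈ 0.140 d⁻¹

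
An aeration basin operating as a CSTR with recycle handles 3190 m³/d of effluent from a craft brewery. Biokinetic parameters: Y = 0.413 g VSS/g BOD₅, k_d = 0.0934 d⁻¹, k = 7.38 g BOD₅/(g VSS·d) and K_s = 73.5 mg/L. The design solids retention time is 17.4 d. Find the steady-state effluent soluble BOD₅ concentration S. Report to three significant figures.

S ≈ 3.83 mg/L

Effluent substrate depends only on kinetics and SRT: S = K_s(1 + k_d θ_c) / [θ_c(Yk − k_d) − 1] = 73.5 × (1 + 0.0934 × 17.4) / [17.4 × (0.413 × 7.38 − 0.0934) − 1] = 192.9 / 50.41 = 3.828 mg/L.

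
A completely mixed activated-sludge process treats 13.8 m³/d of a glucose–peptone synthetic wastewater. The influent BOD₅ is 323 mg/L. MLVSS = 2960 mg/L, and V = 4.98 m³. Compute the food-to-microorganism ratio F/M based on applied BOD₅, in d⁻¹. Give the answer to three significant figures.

F/M ≈ 0.302 d⁻¹

Food-to-microorganism ratio F/M = Q S₀ / (V X) = 13.8 × 323 / (4.980 × 2960) = 0.3024 d⁻¹.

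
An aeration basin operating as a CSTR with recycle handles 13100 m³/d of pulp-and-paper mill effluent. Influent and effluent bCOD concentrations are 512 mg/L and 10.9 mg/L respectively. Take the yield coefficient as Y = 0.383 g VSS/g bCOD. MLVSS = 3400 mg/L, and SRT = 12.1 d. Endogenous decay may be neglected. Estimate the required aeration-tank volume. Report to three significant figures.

V ≈ 8950 m³

V·X = Y·Q·ΔS·θ_c gives V = 0.383 × 13100 × (512 − 10.9) × 12.1 / 3400 = 8947 m³.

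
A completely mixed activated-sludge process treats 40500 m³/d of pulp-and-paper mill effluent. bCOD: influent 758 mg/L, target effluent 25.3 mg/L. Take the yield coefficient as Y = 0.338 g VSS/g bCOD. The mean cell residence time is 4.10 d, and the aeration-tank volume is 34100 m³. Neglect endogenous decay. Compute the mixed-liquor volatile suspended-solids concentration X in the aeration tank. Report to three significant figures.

Without decay, X = Y Q (S₀−S) θ_c / V = 0.338 × 40500 × (758 − 25.3) × 4.10 / 34100 = 1206 mg/L.

X ≈ 1210 mg/L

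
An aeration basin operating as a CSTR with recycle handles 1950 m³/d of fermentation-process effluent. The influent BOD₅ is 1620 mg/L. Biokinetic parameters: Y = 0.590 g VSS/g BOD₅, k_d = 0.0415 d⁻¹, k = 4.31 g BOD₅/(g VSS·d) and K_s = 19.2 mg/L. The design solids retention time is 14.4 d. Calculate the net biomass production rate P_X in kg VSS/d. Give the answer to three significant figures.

Effluent substrate depends only on kinetics and SRT: S = K_s(1 + k_d θ_c) / [θ_c(Yk − k_d) − 1] = 19.2 × (1 + 0.0415 × 14.4) / [14.4 × (0.590 × 4.31 − 0.0415) − 1] = 30.67 / 35.02 = 0.8759 mg/L.
The observed yield is Y_obs = Y/(1 + k_d·θ_c) = 0.590 / (1 + 0.0415 × 14.4) = 0.590 / 1.598 = 0.3693 g VSS per g BOD₅ removed.
Substrate removed = Q·(S₀ − S) = 1950 m³/d × (1620 − 0.876) g/m³ = 3.16×10^6 g/d = 3157 kg/d.
So the net sludge growth is P_X = 0.3693 × 3157 = 1166 kg VSS/d.

P_X ≈ 1170 kg VSS/d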